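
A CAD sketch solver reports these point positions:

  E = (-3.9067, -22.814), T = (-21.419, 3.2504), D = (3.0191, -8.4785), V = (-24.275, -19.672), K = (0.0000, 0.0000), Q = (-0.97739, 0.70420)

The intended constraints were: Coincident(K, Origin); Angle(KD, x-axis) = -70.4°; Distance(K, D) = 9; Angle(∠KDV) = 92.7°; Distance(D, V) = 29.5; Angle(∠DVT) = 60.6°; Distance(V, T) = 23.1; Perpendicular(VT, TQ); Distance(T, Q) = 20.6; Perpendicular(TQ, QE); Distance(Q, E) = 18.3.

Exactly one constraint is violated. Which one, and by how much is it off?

Distance(Q, E) = 18.3 — off by 5.40.

K = (0.00, 0.00) ✓; KD at -70.40° ✓; |KD| = 9.000 ✓; ∠KDV = 92.70° ✓; |DV| = 29.50 ✓; ∠DVT = 60.60° ✓; |VT| = 23.10 ✓; ∠(VT, TQ) = 90.00° ✓; |TQ| = 20.60 ✓; ∠(TQ, QE) = 90.00° ✓; |QE| = 23.70 ✗.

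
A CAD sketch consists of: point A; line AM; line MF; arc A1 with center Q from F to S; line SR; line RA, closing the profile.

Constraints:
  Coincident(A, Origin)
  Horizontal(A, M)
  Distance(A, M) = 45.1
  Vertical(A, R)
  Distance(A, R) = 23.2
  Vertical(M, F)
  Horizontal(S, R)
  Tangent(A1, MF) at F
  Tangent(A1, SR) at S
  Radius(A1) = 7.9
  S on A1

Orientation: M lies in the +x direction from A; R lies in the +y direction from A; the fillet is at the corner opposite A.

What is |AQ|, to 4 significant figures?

40.22

A is at the origin; AM is horizontal with |AM| = 45.1 and M on the +x side, so M = (45.10, 0.000). AR is vertical with |AR| = 23.2 and R on the +y side, so R = (0.000, 23.20). The virtual corner opposite A is at (45.10, 23.20). Since A1 is tangent to MF there, QF ⟂ MF and since A1 is tangent to SR there, QS ⟂ SR, with radius 7.9, so the center Q sits 7.9 in from both sides at Q = (37.20, 15.30). Then |AQ| = |Q − A| = 40.22.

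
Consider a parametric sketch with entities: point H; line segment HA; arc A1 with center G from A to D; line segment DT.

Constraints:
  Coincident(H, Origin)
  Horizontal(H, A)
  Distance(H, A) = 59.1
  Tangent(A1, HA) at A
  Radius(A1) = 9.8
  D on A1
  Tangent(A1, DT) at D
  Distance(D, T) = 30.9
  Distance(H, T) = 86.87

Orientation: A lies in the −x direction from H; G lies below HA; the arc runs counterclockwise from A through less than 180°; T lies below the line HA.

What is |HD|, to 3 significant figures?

68.5

H is at the origin; H and A share the same y with |HA| = 59.1 and A on the −x side, so A = (-59.1, 0.00). Since A1 is tangent to HA there, GA ⟂ HA, so G = A + (0, -9.8) = (-59.1, -9.80). Since GD ⟂ DT (tangency), |GT| = √(9.8² + 30.9²) = 32.4 regardless of where D sits on A1. So T lies on both circle(H, 86.87) and circle(G, 32.4); the below-HA intersection is T = (-79.5, -35.0). D is the foot of the tangent from T: D = (-68.2, -6.22).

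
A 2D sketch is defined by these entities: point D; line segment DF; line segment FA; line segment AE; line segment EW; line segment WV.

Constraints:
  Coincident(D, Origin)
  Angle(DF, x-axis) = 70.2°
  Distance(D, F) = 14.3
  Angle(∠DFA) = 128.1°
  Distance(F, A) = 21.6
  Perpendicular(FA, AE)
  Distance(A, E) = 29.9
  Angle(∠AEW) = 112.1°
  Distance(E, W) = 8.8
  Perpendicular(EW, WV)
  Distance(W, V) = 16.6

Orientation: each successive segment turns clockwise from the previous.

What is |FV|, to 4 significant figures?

19.23

D is at the origin; DF runs at 70.2° with length 14.3, so F = (4.844, 13.45). ∠DFA = 128.1° gives FA at 18.30° from the x-axis; with |FA| = 21.6, A = (25.35, 20.24). FA is perpendicular to AE, so AE runs at -71.70°; with |AE| = 29.9, E = (34.74, -8.151). ∠AEW = 112.1° gives EW at -139.6° from the x-axis; with |EW| = 8.8, W = (28.04, -13.85). The perpendicularity gives WV at right angles to EW, so WV runs at 130.4°; with |WV| = 16.6, V = (17.28, -1.213). Then |FV| = |V − F| = 19.23.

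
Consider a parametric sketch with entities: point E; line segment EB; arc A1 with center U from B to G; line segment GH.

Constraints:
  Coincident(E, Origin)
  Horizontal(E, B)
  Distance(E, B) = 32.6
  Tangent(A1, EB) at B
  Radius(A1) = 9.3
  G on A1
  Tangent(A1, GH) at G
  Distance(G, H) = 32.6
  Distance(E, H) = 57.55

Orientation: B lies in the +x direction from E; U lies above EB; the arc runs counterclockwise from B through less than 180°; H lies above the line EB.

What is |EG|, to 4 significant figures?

43.08

Checks: E.y = 0.00, B.y = 0.00 ✓; |UG| = 9.300 ✓; ∠(UG, GH) = 90.00° ✓; |GH| = 32.60 ✓; |EH| = 57.55 ✓.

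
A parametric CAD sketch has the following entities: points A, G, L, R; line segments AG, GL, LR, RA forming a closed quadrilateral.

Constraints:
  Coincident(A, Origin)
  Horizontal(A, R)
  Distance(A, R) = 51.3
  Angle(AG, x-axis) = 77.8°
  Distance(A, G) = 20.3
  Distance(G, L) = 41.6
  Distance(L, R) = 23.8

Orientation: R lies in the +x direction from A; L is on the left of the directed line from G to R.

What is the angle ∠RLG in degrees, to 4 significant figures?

98.91°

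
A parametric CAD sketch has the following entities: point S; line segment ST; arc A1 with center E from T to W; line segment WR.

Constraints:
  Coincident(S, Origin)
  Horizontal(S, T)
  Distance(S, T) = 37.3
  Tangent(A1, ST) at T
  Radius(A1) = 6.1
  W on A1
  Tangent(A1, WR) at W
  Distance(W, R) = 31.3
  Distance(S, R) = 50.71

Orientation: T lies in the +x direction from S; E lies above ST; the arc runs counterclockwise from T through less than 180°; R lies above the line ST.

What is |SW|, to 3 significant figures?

43.8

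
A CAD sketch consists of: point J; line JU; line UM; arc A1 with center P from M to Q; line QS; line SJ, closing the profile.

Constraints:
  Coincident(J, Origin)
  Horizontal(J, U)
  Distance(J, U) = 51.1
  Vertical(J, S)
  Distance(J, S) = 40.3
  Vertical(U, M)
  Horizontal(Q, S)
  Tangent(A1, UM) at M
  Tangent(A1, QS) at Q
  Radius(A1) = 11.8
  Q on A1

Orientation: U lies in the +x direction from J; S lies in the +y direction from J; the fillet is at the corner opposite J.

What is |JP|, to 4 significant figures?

48.55

J and S share the same x with |JS| = 40.3 and S on the +y side, so S = (0.000, 40.30). The virtual corner opposite J is at (51.10, 40.30). Since A1 is tangent to UM there, PM ⟂ UM and A1 meets QS tangentially, so PQ is at right angles to QS, with radius 11.8, so the center P sits 11.8 in from both sides at P = (39.30, 28.50). Then |JP| = |P − J| = 48.55.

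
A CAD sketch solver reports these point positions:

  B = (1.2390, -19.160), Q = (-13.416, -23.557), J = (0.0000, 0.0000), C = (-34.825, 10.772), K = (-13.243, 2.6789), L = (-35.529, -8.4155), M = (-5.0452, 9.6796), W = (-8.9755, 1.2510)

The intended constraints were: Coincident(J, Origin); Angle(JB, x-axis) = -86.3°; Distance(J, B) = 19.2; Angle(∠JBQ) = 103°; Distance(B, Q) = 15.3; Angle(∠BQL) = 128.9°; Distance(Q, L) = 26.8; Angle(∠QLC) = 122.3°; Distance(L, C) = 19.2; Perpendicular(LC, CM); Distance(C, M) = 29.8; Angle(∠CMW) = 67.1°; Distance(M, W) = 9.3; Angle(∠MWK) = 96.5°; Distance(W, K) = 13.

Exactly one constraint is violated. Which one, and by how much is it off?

Distance(W, K) = 13 — off by 8.50.

J = (0.00, 0.00) ✓; JB at -86.30° ✓; |JB| = 19.20 ✓; ∠JBQ = 103.0° ✓; |BQ| = 15.30 ✓; ∠BQL = 128.9° ✓; |QL| = 26.80 ✓; ∠QLC = 122.3° ✓; |LC| = 19.20 ✓; ∠(LC, CM) = 90.00° ✓; |CM| = 29.80 ✓; ∠CMW = 67.10° ✓; |MW| = 9.300 ✓; ∠MWK = 96.50° ✓; |WK| = 4.500 ✗.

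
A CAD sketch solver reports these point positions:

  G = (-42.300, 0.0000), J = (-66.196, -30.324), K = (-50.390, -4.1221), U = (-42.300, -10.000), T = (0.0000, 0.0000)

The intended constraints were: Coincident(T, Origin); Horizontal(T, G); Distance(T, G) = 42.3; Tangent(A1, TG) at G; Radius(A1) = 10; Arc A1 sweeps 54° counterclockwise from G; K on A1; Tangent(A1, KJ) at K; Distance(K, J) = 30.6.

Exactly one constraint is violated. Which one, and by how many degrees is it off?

Tangent(A1, KJ) at K — off by 4.90°.

T = (0.00, 0.00) ✓; T.y = 0.00, G.y = 0.00 ✓; |TG| = 42.30 ✓; ∠(UG, GT) = 90.00° ✓; |UG| = 10.00 ✓; bearing(U→K) − bearing(U→G) = 54.00° ✓; |UK| = 10.00 ✓; ∠(UK, KJ) = 85.10° ✗; |KJ| = 30.60 ✓.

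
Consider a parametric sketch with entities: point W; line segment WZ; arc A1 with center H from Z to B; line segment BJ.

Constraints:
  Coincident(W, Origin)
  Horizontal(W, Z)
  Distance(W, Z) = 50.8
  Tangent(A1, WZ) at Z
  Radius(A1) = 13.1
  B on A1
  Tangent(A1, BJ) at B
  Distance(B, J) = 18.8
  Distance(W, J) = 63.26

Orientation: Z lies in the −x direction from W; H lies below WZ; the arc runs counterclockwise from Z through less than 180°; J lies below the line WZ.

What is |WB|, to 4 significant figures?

65.08

W is at the origin; W and Z share the same y with |WZ| = 50.8 and Z on the −x side, so Z = (-50.80, 0.000). A1 meets WZ tangentially, so HZ is at right angles to WZ, so H = Z + (0, -13.1) = (-50.80, -13.10). Since HB ⟂ BJ (tangency), |HJ| = √(13.1² + 18.8²) = 22.91 regardless of where B sits on A1. So J lies on both circle(W, 63.26) and circle(H, 22.91); the below-WZ intersection is J = (-52.03, -35.98). B is the foot of the tangent from J: B = (-61.93, -20.00).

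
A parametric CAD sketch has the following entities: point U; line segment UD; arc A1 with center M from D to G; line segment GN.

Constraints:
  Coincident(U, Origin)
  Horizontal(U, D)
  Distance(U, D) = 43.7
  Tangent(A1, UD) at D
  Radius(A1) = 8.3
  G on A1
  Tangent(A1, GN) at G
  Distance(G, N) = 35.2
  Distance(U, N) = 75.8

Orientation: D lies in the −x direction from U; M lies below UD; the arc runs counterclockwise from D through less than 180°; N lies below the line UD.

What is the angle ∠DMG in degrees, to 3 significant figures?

64.2°

U is at the origin; UD is horizontal with |UD| = 43.7 and D on the −x side, so D = (-43.7, 0.00). A1 meets UD tangentially, so MD is at right angles to UD, so M = D + (0, -8.3) = (-43.7, -8.30). Since MG ⟂ GN (tangency), |MN| = √(8.3² + 35.2²) = 36.2 regardless of where G sits on A1. So N lies on both circle(U, 75.8) and circle(M, 36.2); the below-UD intersection is N = (-66.5, -36.4). G is the foot of the tangent from N: G = (-51.2, -4.68).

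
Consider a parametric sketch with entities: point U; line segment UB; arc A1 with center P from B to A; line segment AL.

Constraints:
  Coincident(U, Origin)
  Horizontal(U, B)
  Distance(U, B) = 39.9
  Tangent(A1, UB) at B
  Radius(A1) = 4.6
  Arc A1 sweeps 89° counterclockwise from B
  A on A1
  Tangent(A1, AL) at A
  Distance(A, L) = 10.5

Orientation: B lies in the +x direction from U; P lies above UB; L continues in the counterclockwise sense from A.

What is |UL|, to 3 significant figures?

47.1

On A1, B sits at bearing -90° from P; an 89° counterclockwise sweep puts A at bearing -1°, so A = P + 4.6·(cos -1°, sin -1°) = (44.5, 4.52). A1 meets AL tangentially, so PA is at right angles to AL, so AL runs along (−sin -1°, cos -1°); with |AL| = 10.5, L = (44.7, 15.0). Then |UL| = |L − U| = 47.1.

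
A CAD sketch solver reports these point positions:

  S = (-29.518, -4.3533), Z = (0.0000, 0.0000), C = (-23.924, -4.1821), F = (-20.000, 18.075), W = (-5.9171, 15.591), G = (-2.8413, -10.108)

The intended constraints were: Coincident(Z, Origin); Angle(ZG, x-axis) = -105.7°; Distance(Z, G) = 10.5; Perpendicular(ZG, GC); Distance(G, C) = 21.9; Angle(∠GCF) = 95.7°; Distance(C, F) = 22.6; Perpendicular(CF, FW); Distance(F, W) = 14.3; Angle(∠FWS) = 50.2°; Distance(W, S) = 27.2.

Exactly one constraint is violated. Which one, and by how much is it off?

Distance(W, S) = 27.2 — off by 3.70.

Z = (0.00, 0.00) ✓; ZG at -105.7° ✓; |ZG| = 10.50 ✓; ∠(ZG, GC) = 90.00° ✓; |GC| = 21.90 ✓; ∠GCF = 95.70° ✓; |CF| = 22.60 ✓; ∠(CF, FW) = 90.00° ✓; |FW| = 14.30 ✓; ∠FWS = 50.20° ✓; |WS| = 30.90 ✗.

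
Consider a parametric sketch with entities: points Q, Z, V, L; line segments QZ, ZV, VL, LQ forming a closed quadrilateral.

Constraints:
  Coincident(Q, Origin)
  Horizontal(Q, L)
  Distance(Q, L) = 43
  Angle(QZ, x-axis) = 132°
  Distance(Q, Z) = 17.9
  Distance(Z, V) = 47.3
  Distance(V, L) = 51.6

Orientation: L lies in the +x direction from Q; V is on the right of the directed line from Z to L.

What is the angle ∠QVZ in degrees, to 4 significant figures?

13.41°

Q is at the origin; QL is horizontal with |QL| = 43.0 and L in +x, so L = (43.0, 0). QZ runs at 132.0° with |QZ| = 17.9, so Z = (-11.98, 13.30). V is determined by |ZV| = 47.3 and |VL| = 51.6 together: it lies at the intersection of circle(Z, 47.3) and circle(L, 51.6). With |ZL| = 56.56, the foot of the radical line on ZL is 24.52 from Z and the perpendicular offset is √(47.3² − 24.52²) = 40.45. Taking the right-of-ZL solution: V = (2.346, -31.78).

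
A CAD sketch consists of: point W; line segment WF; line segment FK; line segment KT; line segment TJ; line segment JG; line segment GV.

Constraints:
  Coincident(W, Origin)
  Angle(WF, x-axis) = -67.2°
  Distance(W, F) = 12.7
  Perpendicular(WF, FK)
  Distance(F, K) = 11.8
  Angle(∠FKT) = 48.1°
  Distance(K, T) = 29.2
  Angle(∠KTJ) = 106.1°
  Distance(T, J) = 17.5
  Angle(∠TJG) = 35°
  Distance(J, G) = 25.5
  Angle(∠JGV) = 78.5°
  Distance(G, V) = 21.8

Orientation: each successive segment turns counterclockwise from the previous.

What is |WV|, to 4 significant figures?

19.14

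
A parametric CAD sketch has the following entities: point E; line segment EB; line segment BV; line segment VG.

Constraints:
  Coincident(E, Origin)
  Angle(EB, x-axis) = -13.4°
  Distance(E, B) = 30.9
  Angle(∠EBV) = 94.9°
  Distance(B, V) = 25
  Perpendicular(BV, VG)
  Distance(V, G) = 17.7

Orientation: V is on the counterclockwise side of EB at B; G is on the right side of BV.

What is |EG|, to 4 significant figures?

55.81

E is at the origin; EB runs at -13.4° with length 30.9, so B = 30.9·(cos -13.4°, sin -13.4°) = (30.06, -7.161). ∠EBV = 94.9°, so BV runs at -13.4° + (180° − 94.9°) = 71.70° from the x-axis; with |BV| = 25.0, V = B + 25.0·(cos 71.70°, sin 71.70°) = (37.91, 16.57). BV is perpendicular to VG; with |VG| = 17.7 on the right of BV, G = V + 17.7·(0.9494, -0.3140) = (54.71, 11.02). Then |EG| = |G − E| = 55.81.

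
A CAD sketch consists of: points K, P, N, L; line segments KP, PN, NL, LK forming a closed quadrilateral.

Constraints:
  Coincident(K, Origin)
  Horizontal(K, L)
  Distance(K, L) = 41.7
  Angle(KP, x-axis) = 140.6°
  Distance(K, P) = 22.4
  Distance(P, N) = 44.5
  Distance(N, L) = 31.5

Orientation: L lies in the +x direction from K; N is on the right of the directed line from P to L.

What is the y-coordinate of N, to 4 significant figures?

-16.51

Checks: |PN| = 44.50 ✓; |NL| = 31.50 ✓.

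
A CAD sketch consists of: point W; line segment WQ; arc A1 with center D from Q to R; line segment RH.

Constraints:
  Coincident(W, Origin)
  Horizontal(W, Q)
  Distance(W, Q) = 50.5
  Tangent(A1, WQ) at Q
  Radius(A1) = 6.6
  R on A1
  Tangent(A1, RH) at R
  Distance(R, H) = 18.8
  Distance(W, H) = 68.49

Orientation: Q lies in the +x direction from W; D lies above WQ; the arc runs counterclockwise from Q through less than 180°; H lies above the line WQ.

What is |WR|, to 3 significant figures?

56.3

W is at the origin; W and Q share the same y with |WQ| = 50.5 and Q on the +x side, so Q = (50.5, 0.00). A1 meets WQ tangentially, so DQ is at right angles to WQ, so D = Q + (0, 6.6) = (50.5, 6.60). Since DR ⟂ RH (tangency), |DH| = √(6.6² + 18.8²) = 19.9 regardless of where R sits on A1. So H lies on both circle(W, 68.49) and circle(D, 19.9); the above-WQ intersection is H = (65.6, 19.6). R is the foot of the tangent from H: R = (56.2, 3.29).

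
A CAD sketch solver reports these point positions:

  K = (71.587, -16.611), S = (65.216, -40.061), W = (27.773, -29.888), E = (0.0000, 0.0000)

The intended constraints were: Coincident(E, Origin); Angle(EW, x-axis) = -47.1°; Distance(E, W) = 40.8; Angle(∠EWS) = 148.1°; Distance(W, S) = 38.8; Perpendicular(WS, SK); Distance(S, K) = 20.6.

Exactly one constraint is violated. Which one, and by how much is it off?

Distance(S, K) = 20.6 — off by 3.70.

E = (0.00, 0.00) ✓; EW at -47.10° ✓; |EW| = 40.80 ✓; ∠EWS = 148.1° ✓; |WS| = 38.80 ✓; ∠(WS, SK) = 90.00° ✓; |SK| = 24.30 ✗.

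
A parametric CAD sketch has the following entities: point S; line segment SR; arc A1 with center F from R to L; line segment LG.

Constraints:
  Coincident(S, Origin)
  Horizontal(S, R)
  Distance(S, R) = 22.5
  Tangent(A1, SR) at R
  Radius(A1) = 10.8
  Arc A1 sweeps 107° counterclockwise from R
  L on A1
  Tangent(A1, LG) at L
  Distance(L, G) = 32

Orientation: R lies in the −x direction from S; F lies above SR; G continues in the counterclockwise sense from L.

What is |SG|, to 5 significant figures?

49.487

S is at the origin; S and R share the same y with |SR| = 22.5 and R on the −x side, so R = (-22.500, 0.0000). The tangent condition forces FR to be normal to SR, so F = R + (0, 10.8) = (-22.500, 10.800). On A1, R sits at bearing -90° from F; a 107° counterclockwise sweep puts L at bearing 17°, so L = F + 10.8·(cos 17°, sin 17°) = (-12.172, 13.958). Since A1 is tangent to LG there, FL ⟂ LG, so LG runs along (−sin 17°, cos 17°); with |LG| = 32.0, G = (-21.528, 44.559). Then |SG| = |G − S| = 49.487.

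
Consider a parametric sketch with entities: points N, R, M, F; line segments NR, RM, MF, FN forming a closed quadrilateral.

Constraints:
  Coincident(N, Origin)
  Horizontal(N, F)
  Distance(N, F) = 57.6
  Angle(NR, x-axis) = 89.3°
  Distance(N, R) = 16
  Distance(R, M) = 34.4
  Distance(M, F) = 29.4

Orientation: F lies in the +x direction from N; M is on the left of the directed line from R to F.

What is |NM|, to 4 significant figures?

39.04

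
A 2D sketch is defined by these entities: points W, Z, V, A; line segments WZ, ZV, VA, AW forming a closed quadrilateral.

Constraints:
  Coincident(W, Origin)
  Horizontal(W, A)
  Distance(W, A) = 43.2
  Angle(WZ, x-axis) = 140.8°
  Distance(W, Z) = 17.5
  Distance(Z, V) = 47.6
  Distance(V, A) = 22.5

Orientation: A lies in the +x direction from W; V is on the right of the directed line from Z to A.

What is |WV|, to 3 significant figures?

30.3

W is at the origin; W and A share the same y with |WA| = 43.2 and A in +x, so A = (43.2, 0). WZ runs at 140.8° with |WZ| = 17.5, so Z = (-13.6, 11.1). V is determined by |ZV| = 47.6 and |VA| = 22.5 together: it lies at the intersection of circle(Z, 47.6) and circle(A, 22.5). With |ZA| = 57.8, the foot of the radical line on ZA is 44.1 from Z and the perpendicular offset is √(47.6² − 44.1²) = 17.8. Taking the right-of-ZA solution: V = (26.3, -14.9).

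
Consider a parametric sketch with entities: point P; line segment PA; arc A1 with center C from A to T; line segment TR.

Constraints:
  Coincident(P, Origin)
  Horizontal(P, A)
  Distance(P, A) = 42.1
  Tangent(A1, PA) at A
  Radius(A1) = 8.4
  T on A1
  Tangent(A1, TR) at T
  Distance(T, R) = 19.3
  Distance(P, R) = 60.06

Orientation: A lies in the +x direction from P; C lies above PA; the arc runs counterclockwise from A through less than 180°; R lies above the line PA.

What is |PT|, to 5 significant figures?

50.746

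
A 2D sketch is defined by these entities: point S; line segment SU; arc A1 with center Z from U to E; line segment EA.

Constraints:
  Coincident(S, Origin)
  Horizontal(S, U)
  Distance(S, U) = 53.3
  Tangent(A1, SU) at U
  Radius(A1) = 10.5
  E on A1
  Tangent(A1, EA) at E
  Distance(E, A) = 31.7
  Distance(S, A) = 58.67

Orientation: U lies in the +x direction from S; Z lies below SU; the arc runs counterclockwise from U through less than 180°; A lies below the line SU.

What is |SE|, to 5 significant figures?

43.965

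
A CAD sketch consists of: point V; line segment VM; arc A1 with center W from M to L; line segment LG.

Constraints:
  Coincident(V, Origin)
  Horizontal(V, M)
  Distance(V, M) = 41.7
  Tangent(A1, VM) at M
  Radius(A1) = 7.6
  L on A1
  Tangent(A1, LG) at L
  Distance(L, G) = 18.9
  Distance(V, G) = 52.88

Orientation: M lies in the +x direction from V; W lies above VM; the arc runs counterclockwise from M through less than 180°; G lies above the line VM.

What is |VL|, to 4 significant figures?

49.98

Checks: |WL| = 7.600 ✓; ∠(WL, LG) = 90.00° ✓; |LG| = 18.90 ✓; |VG| = 52.88 ✓.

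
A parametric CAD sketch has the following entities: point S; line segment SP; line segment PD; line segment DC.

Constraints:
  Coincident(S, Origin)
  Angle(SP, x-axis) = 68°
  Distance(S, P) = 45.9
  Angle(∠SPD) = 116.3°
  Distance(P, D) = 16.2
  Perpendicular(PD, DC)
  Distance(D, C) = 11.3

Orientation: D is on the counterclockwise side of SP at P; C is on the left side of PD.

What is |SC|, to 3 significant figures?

47.2

∠SPD = 116.3°, so PD runs at 68.0° + (180° − 116.3°) = 132° from the x-axis; with |PD| = 16.2, D = P + 16.2·(cos 132°, sin 132°) = (6.42, 54.7). PD ⟂ DC; with |DC| = 11.3 on the left of PD, C = D + 11.3·(-0.747, -0.665) = (-2.02, 47.1). Then |SC| = |C − S| = 47.2.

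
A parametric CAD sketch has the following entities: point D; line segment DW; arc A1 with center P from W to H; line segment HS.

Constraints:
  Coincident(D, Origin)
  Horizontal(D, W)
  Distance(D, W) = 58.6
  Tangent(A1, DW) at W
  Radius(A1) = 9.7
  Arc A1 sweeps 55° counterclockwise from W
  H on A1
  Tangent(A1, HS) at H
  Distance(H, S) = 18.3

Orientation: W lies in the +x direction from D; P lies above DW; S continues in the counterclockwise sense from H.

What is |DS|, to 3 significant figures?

79.4

D is at the origin; D and W share the same y with |DW| = 58.6 and W on the +x side, so W = (58.6, 0.00). The tangent condition forces PW to be normal to DW, so P = W + (0, 9.7) = (58.6, 9.70). On A1, W sits at bearing -90° from P; a 55° counterclockwise sweep puts H at bearing -35°, so H = P + 9.7·(cos -35°, sin -35°) = (66.5, 4.14). Since A1 is tangent to HS there, PH ⟂ HS, so HS runs along (−sin -35°, cos -35°); with |HS| = 18.3, S = (77.0, 19.1). Then |DS| = |S − D| = 79.4.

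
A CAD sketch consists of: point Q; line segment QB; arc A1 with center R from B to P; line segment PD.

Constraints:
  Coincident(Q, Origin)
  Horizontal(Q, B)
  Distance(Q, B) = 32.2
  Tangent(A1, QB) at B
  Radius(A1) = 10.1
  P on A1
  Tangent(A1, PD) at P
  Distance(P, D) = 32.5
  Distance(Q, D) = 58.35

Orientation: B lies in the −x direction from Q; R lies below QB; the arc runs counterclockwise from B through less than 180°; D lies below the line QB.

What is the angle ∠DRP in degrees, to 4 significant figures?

72.74°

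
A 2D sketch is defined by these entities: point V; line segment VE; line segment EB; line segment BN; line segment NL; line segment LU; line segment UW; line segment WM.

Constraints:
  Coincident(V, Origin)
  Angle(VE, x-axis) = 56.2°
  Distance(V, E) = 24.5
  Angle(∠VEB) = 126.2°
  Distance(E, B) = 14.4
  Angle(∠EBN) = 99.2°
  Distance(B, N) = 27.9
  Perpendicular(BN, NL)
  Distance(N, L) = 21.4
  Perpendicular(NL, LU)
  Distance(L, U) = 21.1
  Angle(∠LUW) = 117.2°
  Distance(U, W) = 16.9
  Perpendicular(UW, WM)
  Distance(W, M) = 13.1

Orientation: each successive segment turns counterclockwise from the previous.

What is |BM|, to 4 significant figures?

10.73

V is at the origin; VE runs at 56.2° with length 24.5, so E = (13.63, 20.36). ∠VEB = 126.2° gives EB at 110.0° from the x-axis; with |EB| = 14.4, B = (8.704, 33.89). ∠EBN = 99.2° gives BN at -169.2° from the x-axis; with |BN| = 27.9, N = (-18.70, 28.66). BN is perpendicular to NL, so NL runs at -79.20°; with |NL| = 21.4, L = (-14.69, 7.642). NL is perpendicular to LU, so LU runs at 10.80°; with |LU| = 21.1, U = (6.035, 11.60). ∠LUW = 117.2° gives UW at 73.60° from the x-axis; with |UW| = 16.9, W = (10.81, 27.81). The perpendicularity gives WM at right angles to UW, so WM runs at 163.6°; with |WM| = 13.1, M = (-1.761, 31.51). Then |BM| = |M − B| = 10.73.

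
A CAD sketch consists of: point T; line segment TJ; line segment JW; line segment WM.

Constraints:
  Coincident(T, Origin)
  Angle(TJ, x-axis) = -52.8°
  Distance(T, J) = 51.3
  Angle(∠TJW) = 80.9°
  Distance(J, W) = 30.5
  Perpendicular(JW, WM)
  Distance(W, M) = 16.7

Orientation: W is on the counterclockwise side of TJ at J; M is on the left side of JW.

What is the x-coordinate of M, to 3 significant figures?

40.0

T is at the origin; TJ runs at -52.8° with length 51.3, so J = 51.3·(cos -52.8°, sin -52.8°) = (31.0, -40.9). ∠TJW = 80.9°, so JW runs at -52.8° + (180° − 80.9°) = 46.3° from the x-axis; with |JW| = 30.5, W = J + 30.5·(cos 46.3°, sin 46.3°) = (52.1, -18.8). JW ⟂ WM; with |WM| = 16.7 on the left of JW, M = W + 16.7·(-0.723, 0.691) = (40.0, -7.27). So M.x = 40.0.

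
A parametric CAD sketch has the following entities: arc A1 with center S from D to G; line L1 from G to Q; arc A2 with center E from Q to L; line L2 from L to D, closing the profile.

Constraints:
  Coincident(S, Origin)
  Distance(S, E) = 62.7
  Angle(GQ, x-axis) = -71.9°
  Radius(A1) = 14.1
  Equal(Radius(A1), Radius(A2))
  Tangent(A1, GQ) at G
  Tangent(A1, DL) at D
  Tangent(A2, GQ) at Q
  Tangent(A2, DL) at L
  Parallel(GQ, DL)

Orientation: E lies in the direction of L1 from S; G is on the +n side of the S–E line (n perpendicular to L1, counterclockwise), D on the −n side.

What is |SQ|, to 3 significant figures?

64.3

The slot axis is L1's direction at -71.9°, so u = (cos -71.9°, sin -71.9°) = (0.311, -0.951) and n = (−sin -71.9°, cos -71.9°) = (0.951, 0.311). S is at the origin and E lies 62.7 along u from S, so E = 62.7·u = (19.5, -59.6). Tangency of A1 to both parallel lines with radius 14.1 puts G and D at S ± 14.1·n: G = (13.4, 4.38), D = (-13.4, -4.38). Equal radii place Q and L the same way about E: Q = E + 14.1·n = (32.9, -55.2), L = E − 14.1·n = (6.08, -64.0). Then |SQ| = |Q − S| = 64.3.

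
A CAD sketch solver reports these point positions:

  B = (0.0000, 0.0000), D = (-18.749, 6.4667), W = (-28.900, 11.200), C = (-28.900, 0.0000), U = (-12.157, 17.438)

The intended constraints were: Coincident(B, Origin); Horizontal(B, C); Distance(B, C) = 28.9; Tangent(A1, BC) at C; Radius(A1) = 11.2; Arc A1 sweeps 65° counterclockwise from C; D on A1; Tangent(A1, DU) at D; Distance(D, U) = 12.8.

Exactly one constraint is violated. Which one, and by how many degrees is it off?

Tangent(A1, DU) at D — off by 6.00°.

B = (0.00, 0.00) ✓; B.y = 0.00, C.y = 0.00 ✓; |BC| = 28.90 ✓; ∠(WC, CB) = 90.00° ✓; |WC| = 11.20 ✓; bearing(W→D) − bearing(W→C) = 65.00° ✓; |WD| = 11.20 ✓; ∠(WD, DU) = 96.00° ✗; |DU| = 12.80 ✓.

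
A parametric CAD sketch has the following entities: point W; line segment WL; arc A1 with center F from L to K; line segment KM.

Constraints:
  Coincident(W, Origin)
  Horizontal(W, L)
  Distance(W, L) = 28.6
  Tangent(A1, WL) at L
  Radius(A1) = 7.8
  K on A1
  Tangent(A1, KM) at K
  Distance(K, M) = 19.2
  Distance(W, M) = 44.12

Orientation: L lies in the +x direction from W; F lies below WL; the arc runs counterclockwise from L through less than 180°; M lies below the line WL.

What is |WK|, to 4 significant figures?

25.77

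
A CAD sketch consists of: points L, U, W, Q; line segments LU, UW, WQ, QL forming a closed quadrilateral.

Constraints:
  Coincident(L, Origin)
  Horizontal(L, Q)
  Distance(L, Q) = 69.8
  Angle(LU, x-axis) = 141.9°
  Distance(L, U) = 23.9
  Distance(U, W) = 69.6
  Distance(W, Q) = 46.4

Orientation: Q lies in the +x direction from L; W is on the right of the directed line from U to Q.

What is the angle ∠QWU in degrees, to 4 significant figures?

99.55°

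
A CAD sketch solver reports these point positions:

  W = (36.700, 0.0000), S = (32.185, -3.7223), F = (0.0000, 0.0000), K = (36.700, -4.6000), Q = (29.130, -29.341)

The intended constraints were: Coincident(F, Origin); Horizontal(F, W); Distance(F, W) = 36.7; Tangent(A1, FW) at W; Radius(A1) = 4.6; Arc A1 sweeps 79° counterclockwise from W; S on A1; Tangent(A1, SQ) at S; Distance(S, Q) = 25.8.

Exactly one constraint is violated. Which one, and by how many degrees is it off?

Tangent(A1, SQ) at S — off by 4.20°.

F = (0.00, 0.00) ✓; F.y = 0.00, W.y = 0.00 ✓; |FW| = 36.70 ✓; ∠(KW, WF) = 90.00° ✓; |KW| = 4.600 ✓; bearing(K→S) − bearing(K→W) = 79.00° ✓; |KS| = 4.600 ✓; ∠(KS, SQ) = 85.80° ✗; |SQ| = 25.80 ✓.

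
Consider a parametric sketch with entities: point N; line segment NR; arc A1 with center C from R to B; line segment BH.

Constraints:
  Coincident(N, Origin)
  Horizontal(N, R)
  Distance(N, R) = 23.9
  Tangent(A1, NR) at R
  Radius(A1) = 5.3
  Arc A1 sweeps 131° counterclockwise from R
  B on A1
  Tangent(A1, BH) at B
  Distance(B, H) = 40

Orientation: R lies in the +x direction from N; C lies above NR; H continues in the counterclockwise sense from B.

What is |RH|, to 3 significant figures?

44.9

N is at the origin; N and R share the same y with |NR| = 23.9 and R on the +x side, so R = (23.9, 0.00). The tangent condition forces CR to be normal to NR, so C = R + (0, 5.3) = (23.9, 5.30). On A1, R sits at bearing -90° from C; a 131° counterclockwise sweep puts B at bearing 41°, so B = C + 5.3·(cos 41°, sin 41°) = (27.9, 8.78). Tangency of A1 to BH means the radius CB is perpendicular to BH, so BH runs along (−sin 41°, cos 41°); with |BH| = 40.0, H = (1.66, 39.0). Then |RH| = |H − R| = 44.9.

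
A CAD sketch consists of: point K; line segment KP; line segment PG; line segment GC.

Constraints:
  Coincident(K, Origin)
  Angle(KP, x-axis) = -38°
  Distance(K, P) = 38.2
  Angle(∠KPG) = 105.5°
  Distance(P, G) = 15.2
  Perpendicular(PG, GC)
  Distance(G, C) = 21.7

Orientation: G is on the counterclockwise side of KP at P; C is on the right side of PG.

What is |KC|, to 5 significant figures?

63.789

∠KPG = 105.5°, so PG runs at -38.0° + (180° − 105.5°) = 36.500° from the x-axis; with |PG| = 15.2, G = P + 15.2·(cos 36.500°, sin 36.500°) = (42.321, -14.477). PG ⟂ GC; with |GC| = 21.7 on the right of PG, C = G + 21.7·(0.59482, -0.80386) = (55.228, -31.921). Then |KC| = |C − K| = 63.789.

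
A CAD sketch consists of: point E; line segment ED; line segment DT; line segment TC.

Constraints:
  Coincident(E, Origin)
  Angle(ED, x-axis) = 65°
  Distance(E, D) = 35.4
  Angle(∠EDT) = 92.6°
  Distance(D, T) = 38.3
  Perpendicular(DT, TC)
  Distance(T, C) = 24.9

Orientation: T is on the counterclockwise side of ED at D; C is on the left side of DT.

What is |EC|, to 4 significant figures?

41.25

∠EDT = 92.6°, so DT runs at 65.0° + (180° − 92.6°) = 152.4° from the x-axis; with |DT| = 38.3, T = D + 38.3·(cos 152.4°, sin 152.4°) = (-18.98, 49.83). DT ⟂ TC; with |TC| = 24.9 on the left of DT, C = T + 24.9·(-0.4633, -0.8862) = (-30.52, 27.76). Then |EC| = |C − E| = 41.25.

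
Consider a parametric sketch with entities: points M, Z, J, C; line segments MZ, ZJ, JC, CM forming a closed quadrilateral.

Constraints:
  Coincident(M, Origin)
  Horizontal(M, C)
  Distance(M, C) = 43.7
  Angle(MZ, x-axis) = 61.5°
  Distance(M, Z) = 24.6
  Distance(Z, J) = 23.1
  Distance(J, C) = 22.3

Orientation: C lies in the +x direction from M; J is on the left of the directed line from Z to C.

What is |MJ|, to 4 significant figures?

40.37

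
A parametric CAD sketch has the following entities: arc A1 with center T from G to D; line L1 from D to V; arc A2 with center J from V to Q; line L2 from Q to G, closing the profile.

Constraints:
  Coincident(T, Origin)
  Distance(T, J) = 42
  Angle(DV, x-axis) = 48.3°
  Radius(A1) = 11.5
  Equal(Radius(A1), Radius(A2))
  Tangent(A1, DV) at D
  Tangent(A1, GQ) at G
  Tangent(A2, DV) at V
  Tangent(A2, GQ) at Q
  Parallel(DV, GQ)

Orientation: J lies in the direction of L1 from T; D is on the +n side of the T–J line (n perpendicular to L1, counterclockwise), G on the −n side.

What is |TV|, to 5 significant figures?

43.546

The slot axis is L1's direction at 48.3°, so u = (cos 48.3°, sin 48.3°) = (0.66523, 0.74664) and n = (−sin 48.3°, cos 48.3°) = (-0.74664, 0.66523). T is at the origin and J lies 42.0 along u from T, so J = 42.0·u = (27.940, 31.359). Tangency of A1 to both parallel lines with radius 11.5 puts D and G at T ± 11.5·n: D = (-8.5863, 7.6501), G = (8.5863, -7.6501). Equal radii place V and Q the same way about J: V = J + 11.5·n = (19.353, 39.009), Q = J − 11.5·n = (36.526, 23.709). Then |TV| = |V − T| = 43.546.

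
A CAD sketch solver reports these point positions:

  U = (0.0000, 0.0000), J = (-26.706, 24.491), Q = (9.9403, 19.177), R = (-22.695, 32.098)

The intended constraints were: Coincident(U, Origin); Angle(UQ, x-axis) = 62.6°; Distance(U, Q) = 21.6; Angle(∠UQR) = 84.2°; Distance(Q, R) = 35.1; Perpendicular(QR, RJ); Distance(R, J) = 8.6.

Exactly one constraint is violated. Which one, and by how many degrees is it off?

Perpendicular(QR, RJ) — off by 6.20°.

U = (0.00, 0.00) ✓; UQ at 62.60° ✓; |UQ| = 21.60 ✓; ∠UQR = 84.20° ✓; |QR| = 35.10 ✓; ∠(QR, RJ) = 83.80° ✗; |RJ| = 8.600 ✓.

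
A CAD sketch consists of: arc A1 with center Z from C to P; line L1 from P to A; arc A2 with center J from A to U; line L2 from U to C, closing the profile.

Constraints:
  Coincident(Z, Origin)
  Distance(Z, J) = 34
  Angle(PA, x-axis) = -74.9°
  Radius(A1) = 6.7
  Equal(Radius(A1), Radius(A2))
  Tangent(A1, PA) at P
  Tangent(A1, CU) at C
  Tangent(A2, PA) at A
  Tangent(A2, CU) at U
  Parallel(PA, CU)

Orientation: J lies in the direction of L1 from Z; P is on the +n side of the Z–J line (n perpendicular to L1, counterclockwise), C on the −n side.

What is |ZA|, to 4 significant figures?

34.65

The slot axis is L1's direction at -74.9°, so u = (cos -74.9°, sin -74.9°) = (0.2605, -0.9655) and n = (−sin -74.9°, cos -74.9°) = (0.9655, 0.2605). Z is at the origin and J lies 34.0 along u from Z, so J = 34.0·u = (8.857, -32.83). Tangency of A1 to both parallel lines with radius 6.7 puts P and C at Z ± 6.7·n: P = (6.469, 1.745), C = (-6.469, -1.745). Equal radii place A and U the same way about J: A = J + 6.7·n = (15.33, -31.08), U = J − 6.7·n = (2.388, -34.57). Then |ZA| = |A − Z| = 34.65.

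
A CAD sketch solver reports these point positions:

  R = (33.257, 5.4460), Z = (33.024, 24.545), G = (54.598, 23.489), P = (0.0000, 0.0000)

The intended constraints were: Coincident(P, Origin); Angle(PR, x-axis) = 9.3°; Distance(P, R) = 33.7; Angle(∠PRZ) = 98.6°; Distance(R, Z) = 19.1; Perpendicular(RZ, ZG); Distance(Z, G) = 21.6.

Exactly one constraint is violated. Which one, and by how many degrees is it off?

Perpendicular(RZ, ZG) — off by 3.50°.

P = (0.00, 0.00) ✓; PR at 9.300° ✓; |PR| = 33.70 ✓; ∠PRZ = 98.60° ✓; |RZ| = 19.10 ✓; ∠(RZ, ZG) = 93.50° ✗; |ZG| = 21.60 ✓.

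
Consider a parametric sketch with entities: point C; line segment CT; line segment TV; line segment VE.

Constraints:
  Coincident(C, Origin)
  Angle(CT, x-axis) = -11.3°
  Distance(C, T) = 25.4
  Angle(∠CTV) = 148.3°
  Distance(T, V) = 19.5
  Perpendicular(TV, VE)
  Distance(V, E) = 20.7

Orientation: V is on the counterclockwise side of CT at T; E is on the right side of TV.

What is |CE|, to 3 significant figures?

53.4

C is at the origin; CT runs at -11.3° with length 25.4, so T = 25.4·(cos -11.3°, sin -11.3°) = (24.9, -4.98). ∠CTV = 148.3°, so TV runs at -11.3° + (180° − 148.3°) = 20.4° from the x-axis; with |TV| = 19.5, V = T + 19.5·(cos 20.4°, sin 20.4°) = (43.2, 1.82). The perpendicularity gives VE at right angles to TV; with |VE| = 20.7 on the right of TV, E = V + 20.7·(0.349, -0.937) = (50.4, -17.6). Then |CE| = |E − C| = 53.4.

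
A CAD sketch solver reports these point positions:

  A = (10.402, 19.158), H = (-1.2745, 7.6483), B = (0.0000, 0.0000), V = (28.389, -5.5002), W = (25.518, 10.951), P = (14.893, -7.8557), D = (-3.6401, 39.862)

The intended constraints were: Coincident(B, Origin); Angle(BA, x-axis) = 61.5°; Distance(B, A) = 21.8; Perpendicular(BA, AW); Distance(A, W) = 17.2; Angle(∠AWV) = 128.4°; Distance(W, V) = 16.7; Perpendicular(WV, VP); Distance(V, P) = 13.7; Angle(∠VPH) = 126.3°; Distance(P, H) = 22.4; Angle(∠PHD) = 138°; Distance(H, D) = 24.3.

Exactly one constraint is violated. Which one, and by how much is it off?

Distance(H, D) = 24.3 — off by 8.00.

B = (0.00, 0.00) ✓; BA at 61.50° ✓; |BA| = 21.80 ✓; ∠(BA, AW) = 90.00° ✓; |AW| = 17.20 ✓; ∠AWV = 128.4° ✓; |WV| = 16.70 ✓; ∠(WV, VP) = 90.00° ✓; |VP| = 13.70 ✓; ∠VPH = 126.3° ✓; |PH| = 22.40 ✓; ∠PHD = 138.0° ✓; |HD| = 32.30 ✗.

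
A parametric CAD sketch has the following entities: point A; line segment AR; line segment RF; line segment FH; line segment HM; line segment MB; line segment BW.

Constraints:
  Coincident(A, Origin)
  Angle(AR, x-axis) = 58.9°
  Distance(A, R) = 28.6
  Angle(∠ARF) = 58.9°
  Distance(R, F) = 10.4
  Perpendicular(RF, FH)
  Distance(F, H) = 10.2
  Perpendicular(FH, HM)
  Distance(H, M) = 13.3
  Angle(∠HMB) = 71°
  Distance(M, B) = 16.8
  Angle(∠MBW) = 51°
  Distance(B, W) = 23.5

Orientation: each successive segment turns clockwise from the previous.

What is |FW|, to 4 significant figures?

14.98

A is at the origin; AR runs at 58.9° with length 28.6, so R = (14.77, 24.49). ∠ARF = 58.9° gives RF at -62.20° from the x-axis; with |RF| = 10.4, F = (19.62, 15.29). RF is perpendicular to FH, so FH runs at -152.2°; with |FH| = 10.2, H = (10.60, 10.53). FH ⟂ HM, so HM runs at 117.8°; with |HM| = 13.3, M = (4.398, 22.30). ∠HMB = 71.0° gives MB at 8.800° from the x-axis; with |MB| = 16.8, B = (21.00, 24.87). ∠MBW = 51.0° gives BW at -120.2° from the x-axis; with |BW| = 23.5, W = (9.179, 4.557). Then |FW| = |W − F| = 14.98.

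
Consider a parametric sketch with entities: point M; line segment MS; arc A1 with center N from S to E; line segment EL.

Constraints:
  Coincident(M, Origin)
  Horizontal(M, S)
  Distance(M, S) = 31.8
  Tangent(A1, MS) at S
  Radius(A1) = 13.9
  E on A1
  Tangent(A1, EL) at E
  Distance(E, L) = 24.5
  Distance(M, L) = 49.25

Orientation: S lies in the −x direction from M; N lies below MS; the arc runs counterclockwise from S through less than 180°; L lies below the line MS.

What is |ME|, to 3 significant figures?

48.2

Checks: |NE| = 13.90 ✓; ∠(NE, EL) = 90.00° ✓; |EL| = 24.50 ✓; |ML| = 49.25 ✓.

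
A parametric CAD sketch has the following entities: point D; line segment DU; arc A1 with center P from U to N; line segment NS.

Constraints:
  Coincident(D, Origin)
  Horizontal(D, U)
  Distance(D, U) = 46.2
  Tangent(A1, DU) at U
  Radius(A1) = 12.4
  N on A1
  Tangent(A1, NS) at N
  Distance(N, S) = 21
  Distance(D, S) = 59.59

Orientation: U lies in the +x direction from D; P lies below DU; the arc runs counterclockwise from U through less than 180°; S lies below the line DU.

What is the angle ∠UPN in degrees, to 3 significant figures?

122°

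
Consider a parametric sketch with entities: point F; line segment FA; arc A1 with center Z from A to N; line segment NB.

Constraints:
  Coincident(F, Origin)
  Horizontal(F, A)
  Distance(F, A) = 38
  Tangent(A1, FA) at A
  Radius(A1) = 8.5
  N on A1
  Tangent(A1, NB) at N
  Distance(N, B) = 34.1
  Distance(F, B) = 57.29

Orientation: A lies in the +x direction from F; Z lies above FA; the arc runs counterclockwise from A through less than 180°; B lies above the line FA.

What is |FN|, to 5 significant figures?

47.431

F is at the origin; FA is horizontal with |FA| = 38.0 and A on the +x side, so A = (38.000, 0.0000). A1 meets FA tangentially, so ZA is at right angles to FA, so Z = A + (0, 8.5) = (38.000, 8.5000). Since ZN ⟂ NB (tangency), |ZB| = √(8.5² + 34.1²) = 35.143 regardless of where N sits on A1. So B lies on both circle(F, 57.29) and circle(Z, 35.143); the above-FA intersection is B = (37.126, 43.633). N is the foot of the tangent from B: N = (46.194, 10.760).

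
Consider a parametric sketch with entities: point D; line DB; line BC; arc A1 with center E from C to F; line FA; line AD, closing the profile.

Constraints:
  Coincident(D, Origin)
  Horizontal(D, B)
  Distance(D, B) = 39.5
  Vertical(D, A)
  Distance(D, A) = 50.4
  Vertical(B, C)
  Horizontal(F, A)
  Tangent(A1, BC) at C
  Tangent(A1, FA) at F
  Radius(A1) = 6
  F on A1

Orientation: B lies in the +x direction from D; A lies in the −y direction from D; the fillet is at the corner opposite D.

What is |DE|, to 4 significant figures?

55.62

D and A share the same x with |DA| = 50.4 and A on the −y side, so A = (0.000, -50.40). The virtual corner opposite D is at (39.50, -50.40). Tangency of A1 to BC means the radius EC is perpendicular to BC and the tangent condition forces EF to be normal to FA, with radius 6.0, so the center E sits 6.0 in from both sides at E = (33.50, -44.40). Then |DE| = |E − D| = 55.62.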